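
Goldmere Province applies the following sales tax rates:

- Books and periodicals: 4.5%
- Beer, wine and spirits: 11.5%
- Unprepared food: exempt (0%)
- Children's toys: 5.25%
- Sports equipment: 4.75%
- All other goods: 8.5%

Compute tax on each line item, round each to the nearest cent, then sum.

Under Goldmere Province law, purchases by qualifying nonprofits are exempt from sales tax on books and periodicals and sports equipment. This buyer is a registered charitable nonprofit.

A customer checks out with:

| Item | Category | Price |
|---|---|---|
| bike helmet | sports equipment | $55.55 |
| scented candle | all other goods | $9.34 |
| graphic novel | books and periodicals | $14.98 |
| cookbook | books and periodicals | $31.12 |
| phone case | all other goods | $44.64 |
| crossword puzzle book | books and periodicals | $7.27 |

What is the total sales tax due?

Bike helmet $55.55: sports equipment, buyer-exempt → 0% → $0.00
Scented candle $9.34: all other goods → 8.5% → $0.79
Graphic novel $14.98: books and periodicals, buyer-exempt → 0% → $0.00
Cookbook $31.12: books and periodicals, buyer-exempt → 0% → $0.00
Phone case $44.64: all other goods → 8.5% → $3.79
Crossword puzzle book $7.27: books and periodicals, buyer-exempt → 0% → $0.00
Total tax = $0.79 + $3.79 = $4.58

$4.58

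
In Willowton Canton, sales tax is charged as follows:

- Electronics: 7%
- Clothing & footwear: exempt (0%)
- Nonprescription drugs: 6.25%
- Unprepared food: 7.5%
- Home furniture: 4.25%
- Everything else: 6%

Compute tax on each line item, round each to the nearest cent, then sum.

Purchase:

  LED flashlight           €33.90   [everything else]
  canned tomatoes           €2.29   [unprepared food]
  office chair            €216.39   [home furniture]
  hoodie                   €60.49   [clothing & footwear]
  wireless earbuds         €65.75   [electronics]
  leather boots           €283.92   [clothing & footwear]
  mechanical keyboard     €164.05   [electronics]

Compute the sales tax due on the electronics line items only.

€16.08

Wireless earbuds €65.75: electronics → 7% → €4.60
Mechanical keyboard €164.05: electronics → 7% → €11.48
Tax on electronics = €4.60 + €11.48 = €16.08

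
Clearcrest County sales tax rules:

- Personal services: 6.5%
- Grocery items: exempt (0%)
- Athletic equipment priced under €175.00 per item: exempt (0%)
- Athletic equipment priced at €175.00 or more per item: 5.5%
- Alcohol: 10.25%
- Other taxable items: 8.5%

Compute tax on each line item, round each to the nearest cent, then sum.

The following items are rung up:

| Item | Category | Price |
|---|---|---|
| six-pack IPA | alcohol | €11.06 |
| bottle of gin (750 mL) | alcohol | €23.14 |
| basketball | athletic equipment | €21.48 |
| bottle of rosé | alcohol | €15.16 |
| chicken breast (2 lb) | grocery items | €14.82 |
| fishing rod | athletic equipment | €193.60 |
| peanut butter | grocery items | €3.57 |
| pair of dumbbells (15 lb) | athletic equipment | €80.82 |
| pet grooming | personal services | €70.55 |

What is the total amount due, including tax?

Six-pack IPA €11.06: alcohol → 10.25% → €1.13
Bottle of gin (750 mL) €23.14: alcohol → 10.25% → €2.37
Basketball €21.48: athletic equipment, under €175.00 → 0% → €0.00
Bottle of rosé €15.16: alcohol → 10.25% → €1.55
Chicken breast (2 lb) €14.82: grocery items → 0% → €0.00
Fishing rod €193.60: athletic equipment, €175.00 or more → 5.5% → €10.65
Peanut butter €3.57: grocery items → 0% → €0.00
Pair of dumbbells (15 lb) €80.82: athletic equipment, under €175.00 → 0% → €0.00
Pet grooming €70.55: personal services → 6.5% → €4.59
Subtotal = €434.20; tax = €20.29; total due = €454.49

€454.49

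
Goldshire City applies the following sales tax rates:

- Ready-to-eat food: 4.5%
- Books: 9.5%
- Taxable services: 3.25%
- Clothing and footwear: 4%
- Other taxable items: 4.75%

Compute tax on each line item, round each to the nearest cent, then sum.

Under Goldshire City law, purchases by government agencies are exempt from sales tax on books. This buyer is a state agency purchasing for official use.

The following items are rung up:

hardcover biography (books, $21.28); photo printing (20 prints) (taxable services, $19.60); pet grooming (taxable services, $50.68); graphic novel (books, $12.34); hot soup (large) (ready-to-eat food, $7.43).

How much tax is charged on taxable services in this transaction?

Photo printing (20 prints) $19.60: taxable services → 3.25% → $0.64
Pet grooming $50.68: taxable services → 3.25% → $1.65
Tax on taxable services = $0.64 + $1.65 = $2.29

$2.29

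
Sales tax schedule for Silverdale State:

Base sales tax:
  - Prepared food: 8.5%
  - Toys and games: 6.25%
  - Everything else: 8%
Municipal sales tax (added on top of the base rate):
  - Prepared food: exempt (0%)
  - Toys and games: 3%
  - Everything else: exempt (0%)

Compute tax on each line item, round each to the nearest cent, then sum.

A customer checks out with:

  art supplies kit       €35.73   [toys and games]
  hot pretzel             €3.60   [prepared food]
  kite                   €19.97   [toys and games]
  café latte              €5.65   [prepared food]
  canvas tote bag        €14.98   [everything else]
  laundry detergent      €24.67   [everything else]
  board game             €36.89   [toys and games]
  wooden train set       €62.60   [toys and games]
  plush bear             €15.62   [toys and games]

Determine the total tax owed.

Art supplies kit €35.73: toys and games → 6.25% + 3% municipal = 9.25% → €3.31
Hot pretzel €3.60: prepared food → 8.5% + 0% municipal = 8.5% → €0.31
Kite €19.97: toys and games → 6.25% + 3% municipal = 9.25% → €1.85
Café latte €5.65: prepared food → 8.5% + 0% municipal = 8.5% → €0.48
Canvas tote bag €14.98: everything else → 8% + 0% municipal = 8% → €1.20
Laundry detergent €24.67: everything else → 8% + 0% municipal = 8% → €1.97
Board game €36.89: toys and games → 6.25% + 3% municipal = 9.25% → €3.41
Wooden train set €62.60: toys and games → 6.25% + 3% municipal = 9.25% → €5.79
Plush bear €15.62: toys and games → 6.25% + 3% municipal = 9.25% → €1.44
Total tax = €3.31 + €0.31 + €1.85 + €0.48 + €1.20 + €1.97 + €3.41 + €5.79 + €1.44 = €19.76

€19.76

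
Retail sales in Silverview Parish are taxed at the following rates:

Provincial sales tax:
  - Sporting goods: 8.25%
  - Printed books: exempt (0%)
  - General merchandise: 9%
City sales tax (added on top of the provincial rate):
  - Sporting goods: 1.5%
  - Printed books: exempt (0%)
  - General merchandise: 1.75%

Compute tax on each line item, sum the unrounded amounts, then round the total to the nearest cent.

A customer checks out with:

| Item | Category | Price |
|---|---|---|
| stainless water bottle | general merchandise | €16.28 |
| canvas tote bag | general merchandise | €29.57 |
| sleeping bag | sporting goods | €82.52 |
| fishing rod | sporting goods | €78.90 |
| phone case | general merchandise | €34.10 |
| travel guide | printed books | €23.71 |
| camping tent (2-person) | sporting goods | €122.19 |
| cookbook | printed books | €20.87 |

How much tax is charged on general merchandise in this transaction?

€8.59

Stainless water bottle €16.28: general merchandise → 9% + 1.75% city = 10.75% → €1.7501
Canvas tote bag €29.57: general merchandise → 9% + 1.75% city = 10.75% → €3.178775
Phone case €34.10: general merchandise → 9% + 1.75% city = 10.75% → €3.66575
Tax on general merchandise: unrounded sum = €8.594625 → €8.59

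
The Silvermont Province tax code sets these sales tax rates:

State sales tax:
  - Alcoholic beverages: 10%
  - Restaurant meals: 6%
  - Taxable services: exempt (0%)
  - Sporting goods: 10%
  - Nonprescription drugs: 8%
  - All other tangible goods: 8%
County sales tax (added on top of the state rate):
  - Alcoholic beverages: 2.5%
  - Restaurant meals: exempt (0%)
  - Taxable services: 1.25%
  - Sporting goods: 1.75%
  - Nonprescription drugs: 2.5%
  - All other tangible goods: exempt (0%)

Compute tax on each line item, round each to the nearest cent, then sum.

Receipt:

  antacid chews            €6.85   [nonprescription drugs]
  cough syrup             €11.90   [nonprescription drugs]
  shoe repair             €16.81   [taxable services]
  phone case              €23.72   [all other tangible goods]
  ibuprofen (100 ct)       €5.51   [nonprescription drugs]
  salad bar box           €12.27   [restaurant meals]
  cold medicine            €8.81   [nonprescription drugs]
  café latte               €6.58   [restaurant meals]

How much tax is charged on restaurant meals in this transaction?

Salad bar box €12.27: restaurant meals → 6% + 0% county = 6% → €0.74
Café latte €6.58: restaurant meals → 6% + 0% county = 6% → €0.39
Tax on restaurant meals = €0.74 + €0.39 = €1.13

€1.13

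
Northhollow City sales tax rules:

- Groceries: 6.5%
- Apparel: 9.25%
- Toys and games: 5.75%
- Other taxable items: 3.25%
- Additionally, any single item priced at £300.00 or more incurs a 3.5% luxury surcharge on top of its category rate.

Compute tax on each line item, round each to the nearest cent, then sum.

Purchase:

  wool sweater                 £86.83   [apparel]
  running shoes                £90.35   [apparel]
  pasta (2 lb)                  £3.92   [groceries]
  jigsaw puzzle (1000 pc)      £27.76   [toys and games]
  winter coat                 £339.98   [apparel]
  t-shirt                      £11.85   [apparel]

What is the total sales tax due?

£62.69

Wool sweater £86.83: apparel → 9.25% → £8.03
Running shoes £90.35: apparel → 9.25% → £8.36
Pasta (2 lb) £3.92: groceries → 6.5% → £0.25
Jigsaw puzzle (1000 pc) £27.76: toys and games → 5.75% → £1.60
Winter coat £339.98: apparel → 9.25% + 3.5% surcharge = 12.75% → £43.35
T-shirt £11.85: apparel → 9.25% → £1.10
Total tax = £8.03 + £8.36 + £0.25 + £1.60 + £43.35 + £1.10 = £62.69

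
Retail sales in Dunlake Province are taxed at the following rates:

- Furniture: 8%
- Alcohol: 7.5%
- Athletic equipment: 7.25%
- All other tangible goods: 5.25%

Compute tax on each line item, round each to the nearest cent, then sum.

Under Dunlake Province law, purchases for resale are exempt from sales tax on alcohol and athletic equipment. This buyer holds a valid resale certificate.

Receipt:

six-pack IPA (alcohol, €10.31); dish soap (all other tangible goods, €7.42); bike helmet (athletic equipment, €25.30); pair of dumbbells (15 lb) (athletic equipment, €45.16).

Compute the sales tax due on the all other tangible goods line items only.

Dish soap €7.42: all other tangible goods → 5.25% → €0.39
Tax on all other tangible goods = €0.39

€0.39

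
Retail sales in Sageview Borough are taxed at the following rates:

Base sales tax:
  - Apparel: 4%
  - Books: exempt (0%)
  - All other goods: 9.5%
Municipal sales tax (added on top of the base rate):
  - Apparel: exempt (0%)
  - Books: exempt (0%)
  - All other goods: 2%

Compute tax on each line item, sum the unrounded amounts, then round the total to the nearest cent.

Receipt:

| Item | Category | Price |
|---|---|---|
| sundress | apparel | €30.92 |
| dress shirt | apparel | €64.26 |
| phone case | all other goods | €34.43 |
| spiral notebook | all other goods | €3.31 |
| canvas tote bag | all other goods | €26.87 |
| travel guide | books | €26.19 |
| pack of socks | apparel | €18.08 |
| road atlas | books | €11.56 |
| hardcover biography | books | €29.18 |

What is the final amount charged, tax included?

€256.76

Sundress €30.92: apparel → 4% + 0% municipal = 4% → €1.2368
Dress shirt €64.26: apparel → 4% + 0% municipal = 4% → €2.5704
Phone case €34.43: all other goods → 9.5% + 2% municipal = 11.5% → €3.95945
Spiral notebook €3.31: all other goods → 9.5% + 2% municipal = 11.5% → €0.38065
Canvas tote bag €26.87: all other goods → 9.5% + 2% municipal = 11.5% → €3.09005
Travel guide €26.19: books → 0% + 0% municipal = 0% → €0.00
Pack of socks €18.08: apparel → 4% + 0% municipal = 4% → €0.7232
Road atlas €11.56: books → 0% + 0% municipal = 0% → €0.00
Hardcover biography €29.18: books → 0% + 0% municipal = 0% → €0.00
Subtotal = €244.80; unrounded tax = €11.96055 → €11.96; total due = €256.76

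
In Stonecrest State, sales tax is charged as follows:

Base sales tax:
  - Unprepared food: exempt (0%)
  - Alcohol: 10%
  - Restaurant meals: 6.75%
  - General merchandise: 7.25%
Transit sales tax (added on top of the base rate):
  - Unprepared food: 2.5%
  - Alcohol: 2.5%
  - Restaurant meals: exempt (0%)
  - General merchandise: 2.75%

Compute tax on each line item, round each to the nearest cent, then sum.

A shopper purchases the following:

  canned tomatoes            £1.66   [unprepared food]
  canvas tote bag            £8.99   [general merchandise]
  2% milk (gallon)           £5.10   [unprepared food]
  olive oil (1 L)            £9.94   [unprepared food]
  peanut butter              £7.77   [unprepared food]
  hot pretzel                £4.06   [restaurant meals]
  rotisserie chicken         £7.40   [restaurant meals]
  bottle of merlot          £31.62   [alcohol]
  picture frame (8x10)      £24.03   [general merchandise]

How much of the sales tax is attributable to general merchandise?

Canvas tote bag £8.99: general merchandise → 7.25% + 2.75% transit = 10% → £0.90
Picture frame (8x10) £24.03: general merchandise → 7.25% + 2.75% transit = 10% → £2.40
Tax on general merchandise = £0.90 + £2.40 = £3.30

£3.30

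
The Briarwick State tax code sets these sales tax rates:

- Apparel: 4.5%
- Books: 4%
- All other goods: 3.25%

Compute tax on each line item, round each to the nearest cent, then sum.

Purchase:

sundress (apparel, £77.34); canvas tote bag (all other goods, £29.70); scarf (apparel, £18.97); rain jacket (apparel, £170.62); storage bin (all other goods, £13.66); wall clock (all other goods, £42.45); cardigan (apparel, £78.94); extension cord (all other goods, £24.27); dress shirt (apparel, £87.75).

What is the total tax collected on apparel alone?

£19.51

Sundress £77.34: apparel → 4.5% → £3.48
Scarf £18.97: apparel → 4.5% → £0.85
Rain jacket £170.62: apparel → 4.5% → £7.68
Cardigan £78.94: apparel → 4.5% → £3.55
Dress shirt £87.75: apparel → 4.5% → £3.95
Tax on apparel = £3.48 + £0.85 + £7.68 + £3.55 + £3.95 = £19.51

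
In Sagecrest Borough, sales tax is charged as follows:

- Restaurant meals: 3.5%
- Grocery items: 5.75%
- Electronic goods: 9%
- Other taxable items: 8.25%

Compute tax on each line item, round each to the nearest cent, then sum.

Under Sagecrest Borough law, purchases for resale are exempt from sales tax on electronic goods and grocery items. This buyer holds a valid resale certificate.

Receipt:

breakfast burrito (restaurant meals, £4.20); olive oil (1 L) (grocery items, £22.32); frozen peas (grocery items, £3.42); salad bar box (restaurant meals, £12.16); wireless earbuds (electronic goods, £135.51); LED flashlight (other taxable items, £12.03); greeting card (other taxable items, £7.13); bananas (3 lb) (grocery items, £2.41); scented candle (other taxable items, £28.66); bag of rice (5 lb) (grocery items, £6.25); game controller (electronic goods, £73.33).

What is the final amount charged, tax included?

£311.94

Breakfast burrito £4.20: restaurant meals → 3.5% → £0.15
Olive oil (1 L) £22.32: grocery items, buyer-exempt → 0% → £0.00
Frozen peas £3.42: grocery items, buyer-exempt → 0% → £0.00
Salad bar box £12.16: restaurant meals → 3.5% → £0.43
Wireless earbuds £135.51: electronic goods, buyer-exempt → 0% → £0.00
LED flashlight £12.03: other taxable items → 8.25% → £0.99
Greeting card £7.13: other taxable items → 8.25% → £0.59
Bananas (3 lb) £2.41: grocery items, buyer-exempt → 0% → £0.00
Scented candle £28.66: other taxable items → 8.25% → £2.36
Bag of rice (5 lb) £6.25: grocery items, buyer-exempt → 0% → £0.00
Game controller £73.33: electronic goods, buyer-exempt → 0% → £0.00
Subtotal = £307.42; tax = £4.52; total due = £311.94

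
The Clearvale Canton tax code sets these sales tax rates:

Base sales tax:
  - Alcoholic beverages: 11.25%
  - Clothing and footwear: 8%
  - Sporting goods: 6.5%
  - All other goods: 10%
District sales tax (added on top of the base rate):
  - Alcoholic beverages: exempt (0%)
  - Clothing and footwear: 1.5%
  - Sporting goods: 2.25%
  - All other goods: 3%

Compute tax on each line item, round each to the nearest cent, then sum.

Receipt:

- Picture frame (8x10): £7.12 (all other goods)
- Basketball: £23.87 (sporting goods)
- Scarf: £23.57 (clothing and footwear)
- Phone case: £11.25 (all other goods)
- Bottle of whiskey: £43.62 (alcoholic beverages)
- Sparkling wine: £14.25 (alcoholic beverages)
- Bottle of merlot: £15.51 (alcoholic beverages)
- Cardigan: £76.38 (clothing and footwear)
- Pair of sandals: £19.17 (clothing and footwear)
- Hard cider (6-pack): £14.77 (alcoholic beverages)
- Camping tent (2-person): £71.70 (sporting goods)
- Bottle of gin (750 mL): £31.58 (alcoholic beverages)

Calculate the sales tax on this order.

£35.53

Picture frame (8x10) £7.12: all other goods → 10% + 3% district = 13% → £0.93
Basketball £23.87: sporting goods → 6.5% + 2.25% district = 8.75% → £2.09
Scarf £23.57: clothing and footwear → 8% + 1.5% district = 9.5% → £2.24
Phone case £11.25: all other goods → 10% + 3% district = 13% → £1.46
Bottle of whiskey £43.62: alcoholic beverages → 11.25% + 0% district = 11.25% → £4.91
Sparkling wine £14.25: alcoholic beverages → 11.25% + 0% district = 11.25% → £1.60
Bottle of merlot £15.51: alcoholic beverages → 11.25% + 0% district = 11.25% → £1.74
Cardigan £76.38: clothing and footwear → 8% + 1.5% district = 9.5% → £7.26
Pair of sandals £19.17: clothing and footwear → 8% + 1.5% district = 9.5% → £1.82
Hard cider (6-pack) £14.77: alcoholic beverages → 11.25% + 0% district = 11.25% → £1.66
Camping tent (2-person) £71.70: sporting goods → 6.5% + 2.25% district = 8.75% → £6.27
Bottle of gin (750 mL) £31.58: alcoholic beverages → 11.25% + 0% district = 11.25% → £3.55
Total tax = £0.93 + £2.09 + £2.24 + £1.46 + £4.91 + £1.60 + £1.74 + £7.26 + £1.82 + £1.66 + £6.27 + £3.55 = £35.53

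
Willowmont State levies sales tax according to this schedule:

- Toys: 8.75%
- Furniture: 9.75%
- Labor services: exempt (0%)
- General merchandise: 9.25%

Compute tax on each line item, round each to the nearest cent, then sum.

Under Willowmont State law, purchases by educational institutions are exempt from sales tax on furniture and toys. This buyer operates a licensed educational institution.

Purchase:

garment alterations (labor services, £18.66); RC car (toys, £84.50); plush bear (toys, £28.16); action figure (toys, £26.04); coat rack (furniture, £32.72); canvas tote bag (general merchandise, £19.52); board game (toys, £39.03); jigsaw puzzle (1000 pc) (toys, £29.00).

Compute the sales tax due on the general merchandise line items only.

Canvas tote bag £19.52: general merchandise → 9.25% → £1.81
Tax on general merchandise = £1.81

£1.81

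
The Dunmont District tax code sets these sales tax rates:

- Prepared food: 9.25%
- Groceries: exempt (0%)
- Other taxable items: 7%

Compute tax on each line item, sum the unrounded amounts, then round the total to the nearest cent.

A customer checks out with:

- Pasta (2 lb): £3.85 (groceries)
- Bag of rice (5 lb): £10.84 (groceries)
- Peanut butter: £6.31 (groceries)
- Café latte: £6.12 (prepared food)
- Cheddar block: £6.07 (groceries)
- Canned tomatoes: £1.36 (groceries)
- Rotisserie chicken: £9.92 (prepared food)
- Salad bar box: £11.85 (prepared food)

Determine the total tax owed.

Pasta (2 lb) £3.85: groceries → 0% → £0.00
Bag of rice (5 lb) £10.84: groceries → 0% → £0.00
Peanut butter £6.31: groceries → 0% → £0.00
Café latte £6.12: prepared food → 9.25% → £0.5661
Cheddar block £6.07: groceries → 0% → £0.00
Canned tomatoes £1.36: groceries → 0% → £0.00
Rotisserie chicken £9.92: prepared food → 9.25% → £0.9176
Salad bar box £11.85: prepared food → 9.25% → £1.096125
Unrounded tax sum = £2.579825 → £2.58

£2.58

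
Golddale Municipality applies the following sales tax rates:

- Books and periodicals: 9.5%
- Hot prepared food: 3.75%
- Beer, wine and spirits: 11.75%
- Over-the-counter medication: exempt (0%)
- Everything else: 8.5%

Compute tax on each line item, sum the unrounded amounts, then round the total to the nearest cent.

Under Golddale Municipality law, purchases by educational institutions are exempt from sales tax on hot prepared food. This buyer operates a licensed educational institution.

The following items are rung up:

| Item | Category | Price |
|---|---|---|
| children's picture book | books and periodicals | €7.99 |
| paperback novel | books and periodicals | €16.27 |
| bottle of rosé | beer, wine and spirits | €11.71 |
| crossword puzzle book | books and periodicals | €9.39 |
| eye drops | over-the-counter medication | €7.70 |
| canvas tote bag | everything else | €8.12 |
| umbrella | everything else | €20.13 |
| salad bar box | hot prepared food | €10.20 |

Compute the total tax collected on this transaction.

Children's picture book €7.99: books and periodicals → 9.5% → €0.75905
Paperback novel €16.27: books and periodicals → 9.5% → €1.54565
Bottle of rosé €11.71: beer, wine and spirits → 11.75% → €1.375925
Crossword puzzle book €9.39: books and periodicals → 9.5% → €0.89205
Eye drops €7.70: over-the-counter medication → 0% → €0.00
Canvas tote bag €8.12: everything else → 8.5% → €0.6902
Umbrella €20.13: everything else → 8.5% → €1.71105
Salad bar box €10.20: hot prepared food, buyer-exempt → 0% → €0.00
Unrounded tax sum = €6.973925 → €6.97

€6.97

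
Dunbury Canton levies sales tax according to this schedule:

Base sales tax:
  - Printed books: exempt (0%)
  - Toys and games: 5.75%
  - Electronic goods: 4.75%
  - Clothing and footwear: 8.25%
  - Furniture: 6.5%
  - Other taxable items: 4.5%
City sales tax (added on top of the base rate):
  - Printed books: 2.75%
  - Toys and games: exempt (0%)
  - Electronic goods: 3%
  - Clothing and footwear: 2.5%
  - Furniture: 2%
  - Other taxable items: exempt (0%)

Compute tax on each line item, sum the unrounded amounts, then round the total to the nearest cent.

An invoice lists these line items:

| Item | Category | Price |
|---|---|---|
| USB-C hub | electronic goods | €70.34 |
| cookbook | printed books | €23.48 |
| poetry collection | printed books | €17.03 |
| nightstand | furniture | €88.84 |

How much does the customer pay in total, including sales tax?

USB-C hub €70.34: electronic goods → 4.75% + 3% city = 7.75% → €5.45135
Cookbook €23.48: printed books → 0% + 2.75% city = 2.75% → €0.6457
Poetry collection €17.03: printed books → 0% + 2.75% city = 2.75% → €0.468325
Nightstand €88.84: furniture → 6.5% + 2% city = 8.5% → €7.5514
Subtotal = €199.69; unrounded tax = €14.116775 → €14.12; total due = €213.81

€213.81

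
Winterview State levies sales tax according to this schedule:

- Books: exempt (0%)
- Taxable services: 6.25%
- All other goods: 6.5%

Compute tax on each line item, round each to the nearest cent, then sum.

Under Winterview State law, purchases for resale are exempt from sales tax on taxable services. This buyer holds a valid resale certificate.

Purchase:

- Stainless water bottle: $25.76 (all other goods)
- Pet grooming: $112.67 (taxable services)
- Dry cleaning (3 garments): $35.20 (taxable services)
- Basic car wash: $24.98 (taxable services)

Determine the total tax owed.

Stainless water bottle $25.76: all other goods → 6.5% → $1.67
Pet grooming $112.67: taxable services, buyer-exempt → 0% → $0.00
Dry cleaning (3 garments) $35.20: taxable services, buyer-exempt → 0% → $0.00
Basic car wash $24.98: taxable services, buyer-exempt → 0% → $0.00
Total tax = $1.67

$1.67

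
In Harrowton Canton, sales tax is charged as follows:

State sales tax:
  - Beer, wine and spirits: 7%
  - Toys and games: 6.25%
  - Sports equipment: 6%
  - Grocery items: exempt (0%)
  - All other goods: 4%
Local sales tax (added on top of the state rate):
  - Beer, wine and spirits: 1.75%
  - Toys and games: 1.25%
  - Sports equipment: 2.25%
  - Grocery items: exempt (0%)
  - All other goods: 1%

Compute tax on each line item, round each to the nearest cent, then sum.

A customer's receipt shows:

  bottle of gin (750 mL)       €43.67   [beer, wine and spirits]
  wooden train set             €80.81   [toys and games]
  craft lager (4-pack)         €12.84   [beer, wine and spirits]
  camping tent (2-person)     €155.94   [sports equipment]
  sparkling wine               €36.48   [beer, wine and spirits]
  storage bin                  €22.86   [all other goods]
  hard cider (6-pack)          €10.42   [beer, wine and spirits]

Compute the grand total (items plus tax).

Bottle of gin (750 mL) €43.67: beer, wine and spirits → 7% + 1.75% local = 8.75% → €3.82
Wooden train set €80.81: toys and games → 6.25% + 1.25% local = 7.5% → €6.06
Craft lager (4-pack) €12.84: beer, wine and spirits → 7% + 1.75% local = 8.75% → €1.12
Camping tent (2-person) €155.94: sports equipment → 6% + 2.25% local = 8.25% → €12.87
Sparkling wine €36.48: beer, wine and spirits → 7% + 1.75% local = 8.75% → €3.19
Storage bin €22.86: all other goods → 4% + 1% local = 5% → €1.14
Hard cider (6-pack) €10.42: beer, wine and spirits → 7% + 1.75% local = 8.75% → €0.91
Subtotal = €363.02; tax = €29.11; total due = €392.13

€392.13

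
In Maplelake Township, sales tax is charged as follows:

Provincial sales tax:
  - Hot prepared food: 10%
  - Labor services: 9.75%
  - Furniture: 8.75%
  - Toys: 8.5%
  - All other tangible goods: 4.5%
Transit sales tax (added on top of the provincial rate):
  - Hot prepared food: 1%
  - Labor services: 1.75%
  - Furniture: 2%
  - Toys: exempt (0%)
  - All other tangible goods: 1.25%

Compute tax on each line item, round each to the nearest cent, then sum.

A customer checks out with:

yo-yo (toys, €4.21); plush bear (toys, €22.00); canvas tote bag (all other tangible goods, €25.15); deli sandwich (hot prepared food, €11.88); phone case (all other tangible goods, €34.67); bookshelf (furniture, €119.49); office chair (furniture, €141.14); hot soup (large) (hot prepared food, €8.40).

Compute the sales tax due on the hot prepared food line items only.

Deli sandwich €11.88: hot prepared food → 10% + 1% transit = 11% → €1.31
Hot soup (large) €8.40: hot prepared food → 10% + 1% transit = 11% → €0.92
Tax on hot prepared food = €1.31 + €0.92 = €2.23

€2.23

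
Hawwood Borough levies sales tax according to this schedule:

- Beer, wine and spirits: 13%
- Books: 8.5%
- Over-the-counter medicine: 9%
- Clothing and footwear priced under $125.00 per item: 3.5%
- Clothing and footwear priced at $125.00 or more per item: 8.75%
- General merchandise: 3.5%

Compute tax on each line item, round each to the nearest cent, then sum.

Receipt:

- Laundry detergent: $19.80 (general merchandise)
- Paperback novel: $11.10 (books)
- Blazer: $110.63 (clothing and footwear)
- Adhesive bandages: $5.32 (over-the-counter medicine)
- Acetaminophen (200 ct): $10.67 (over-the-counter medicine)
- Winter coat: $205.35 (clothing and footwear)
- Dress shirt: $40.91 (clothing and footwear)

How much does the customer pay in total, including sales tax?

Laundry detergent $19.80: general merchandise → 3.5% → $0.69
Paperback novel $11.10: books → 8.5% → $0.94
Blazer $110.63: clothing and footwear, under $125.00 → 3.5% → $3.87
Adhesive bandages $5.32: over-the-counter medicine → 9% → $0.48
Acetaminophen (200 ct) $10.67: over-the-counter medicine → 9% → $0.96
Winter coat $205.35: clothing and footwear, $125.00 or more → 8.75% → $17.97
Dress shirt $40.91: clothing and footwear, under $125.00 → 3.5% → $1.43
Subtotal = $403.78; tax = $26.34; total due = $430.12

$430.12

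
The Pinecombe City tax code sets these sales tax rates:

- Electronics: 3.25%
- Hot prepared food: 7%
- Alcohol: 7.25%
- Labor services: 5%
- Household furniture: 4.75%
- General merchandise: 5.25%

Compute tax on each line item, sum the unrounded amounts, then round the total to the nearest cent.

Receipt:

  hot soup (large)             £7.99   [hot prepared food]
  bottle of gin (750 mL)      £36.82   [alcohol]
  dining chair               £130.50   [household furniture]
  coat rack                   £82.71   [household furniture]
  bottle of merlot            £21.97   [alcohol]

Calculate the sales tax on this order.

Hot soup (large) £7.99: hot prepared food → 7% → £0.5593
Bottle of gin (750 mL) £36.82: alcohol → 7.25% → £2.66945
Dining chair £130.50: household furniture → 4.75% → £6.19875
Coat rack £82.71: household furniture → 4.75% → £3.928725
Bottle of merlot £21.97: alcohol → 7.25% → £1.592825
Unrounded tax sum = £14.94905 → £14.95

£14.95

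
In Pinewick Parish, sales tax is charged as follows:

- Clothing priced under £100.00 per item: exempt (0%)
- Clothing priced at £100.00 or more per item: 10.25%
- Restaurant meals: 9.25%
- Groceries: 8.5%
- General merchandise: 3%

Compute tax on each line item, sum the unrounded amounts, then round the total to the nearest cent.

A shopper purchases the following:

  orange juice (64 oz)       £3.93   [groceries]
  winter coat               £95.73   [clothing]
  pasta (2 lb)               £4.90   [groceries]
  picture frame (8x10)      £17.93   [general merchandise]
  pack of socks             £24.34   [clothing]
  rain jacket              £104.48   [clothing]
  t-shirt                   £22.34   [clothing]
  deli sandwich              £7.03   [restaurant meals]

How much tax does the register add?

Orange juice (64 oz) £3.93: groceries → 8.5% → £0.33405
Winter coat £95.73: clothing, under £100.00 → 0% → £0.00
Pasta (2 lb) £4.90: groceries → 8.5% → £0.4165
Picture frame (8x10) £17.93: general merchandise → 3% → £0.5379
Pack of socks £24.34: clothing, under £100.00 → 0% → £0.00
Rain jacket £104.48: clothing, £100.00 or more → 10.25% → £10.7092
T-shirt £22.34: clothing, under £100.00 → 0% → £0.00
Deli sandwich £7.03: restaurant meals → 9.25% → £0.650275
Unrounded tax sum = £12.647925 → £12.65

£12.65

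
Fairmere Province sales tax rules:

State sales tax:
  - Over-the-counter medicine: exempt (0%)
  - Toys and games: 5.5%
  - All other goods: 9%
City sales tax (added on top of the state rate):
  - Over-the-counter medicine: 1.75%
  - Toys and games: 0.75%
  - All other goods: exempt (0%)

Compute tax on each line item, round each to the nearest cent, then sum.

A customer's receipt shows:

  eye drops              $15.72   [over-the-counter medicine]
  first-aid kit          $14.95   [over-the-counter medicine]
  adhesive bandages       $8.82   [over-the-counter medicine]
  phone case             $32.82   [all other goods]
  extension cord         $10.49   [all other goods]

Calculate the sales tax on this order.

Eye drops $15.72: over-the-counter medicine → 0% + 1.75% city = 1.75% → $0.28
First-aid kit $14.95: over-the-counter medicine → 0% + 1.75% city = 1.75% → $0.26
Adhesive bandages $8.82: over-the-counter medicine → 0% + 1.75% city = 1.75% → $0.15
Phone case $32.82: all other goods → 9% + 0% city = 9% → $2.95
Extension cord $10.49: all other goods → 9% + 0% city = 9% → $0.94
Total tax = $0.28 + $0.26 + $0.15 + $2.95 + $0.94 = $4.58

$4.58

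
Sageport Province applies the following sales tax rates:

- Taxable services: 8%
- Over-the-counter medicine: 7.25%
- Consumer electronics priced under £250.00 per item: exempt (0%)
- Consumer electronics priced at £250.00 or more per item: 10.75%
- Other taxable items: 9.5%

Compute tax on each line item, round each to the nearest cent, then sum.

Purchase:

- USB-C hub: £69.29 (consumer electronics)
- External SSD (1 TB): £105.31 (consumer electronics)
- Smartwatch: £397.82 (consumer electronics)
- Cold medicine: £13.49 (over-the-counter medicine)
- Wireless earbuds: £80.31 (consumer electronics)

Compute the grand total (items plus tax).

USB-C hub £69.29: consumer electronics, under £250.00 → 0% → £0.00
External SSD (1 TB) £105.31: consumer electronics, under £250.00 → 0% → £0.00
Smartwatch £397.82: consumer electronics, £250.00 or more → 10.75% → £42.77
Cold medicine £13.49: over-the-counter medicine → 7.25% → £0.98
Wireless earbuds £80.31: consumer electronics, under £250.00 → 0% → £0.00
Subtotal = £666.22; tax = £43.75; total due = £709.97

£709.97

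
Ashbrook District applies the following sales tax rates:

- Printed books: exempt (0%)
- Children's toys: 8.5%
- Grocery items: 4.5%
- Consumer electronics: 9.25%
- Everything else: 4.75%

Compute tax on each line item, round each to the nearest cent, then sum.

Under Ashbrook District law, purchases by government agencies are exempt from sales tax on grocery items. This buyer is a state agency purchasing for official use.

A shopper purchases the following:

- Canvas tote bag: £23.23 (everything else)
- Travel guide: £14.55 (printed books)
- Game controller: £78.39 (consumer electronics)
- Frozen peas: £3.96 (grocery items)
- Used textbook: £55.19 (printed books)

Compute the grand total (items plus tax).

£183.67

Canvas tote bag £23.23: everything else → 4.75% → £1.10
Travel guide £14.55: printed books → 0% → £0.00
Game controller £78.39: consumer electronics → 9.25% → £7.25
Frozen peas £3.96: grocery items, buyer-exempt → 0% → £0.00
Used textbook £55.19: printed books → 0% → £0.00
Subtotal = £175.32; tax = £8.35; total due = £183.67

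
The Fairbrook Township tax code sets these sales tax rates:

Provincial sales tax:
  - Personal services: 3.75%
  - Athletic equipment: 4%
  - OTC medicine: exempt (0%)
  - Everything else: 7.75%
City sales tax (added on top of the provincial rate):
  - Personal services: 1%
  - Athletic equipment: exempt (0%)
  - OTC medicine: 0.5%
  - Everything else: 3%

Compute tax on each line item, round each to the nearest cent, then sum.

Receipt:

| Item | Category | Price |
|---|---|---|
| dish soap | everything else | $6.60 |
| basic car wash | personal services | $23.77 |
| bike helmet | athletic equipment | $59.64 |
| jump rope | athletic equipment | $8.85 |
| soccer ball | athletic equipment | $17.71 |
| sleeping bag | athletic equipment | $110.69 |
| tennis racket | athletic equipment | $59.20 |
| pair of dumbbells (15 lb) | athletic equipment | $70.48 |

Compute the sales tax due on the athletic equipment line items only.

$13.07

Bike helmet $59.64: athletic equipment → 4% + 0% city = 4% → $2.39
Jump rope $8.85: athletic equipment → 4% + 0% city = 4% → $0.35
Soccer ball $17.71: athletic equipment → 4% + 0% city = 4% → $0.71
Sleeping bag $110.69: athletic equipment → 4% + 0% city = 4% → $4.43
Tennis racket $59.20: athletic equipment → 4% + 0% city = 4% → $2.37
Pair of dumbbells (15 lb) $70.48: athletic equipment → 4% + 0% city = 4% → $2.82
Tax on athletic equipment = $2.39 + $0.35 + $0.71 + $4.43 + $2.37 + $2.82 = $13.07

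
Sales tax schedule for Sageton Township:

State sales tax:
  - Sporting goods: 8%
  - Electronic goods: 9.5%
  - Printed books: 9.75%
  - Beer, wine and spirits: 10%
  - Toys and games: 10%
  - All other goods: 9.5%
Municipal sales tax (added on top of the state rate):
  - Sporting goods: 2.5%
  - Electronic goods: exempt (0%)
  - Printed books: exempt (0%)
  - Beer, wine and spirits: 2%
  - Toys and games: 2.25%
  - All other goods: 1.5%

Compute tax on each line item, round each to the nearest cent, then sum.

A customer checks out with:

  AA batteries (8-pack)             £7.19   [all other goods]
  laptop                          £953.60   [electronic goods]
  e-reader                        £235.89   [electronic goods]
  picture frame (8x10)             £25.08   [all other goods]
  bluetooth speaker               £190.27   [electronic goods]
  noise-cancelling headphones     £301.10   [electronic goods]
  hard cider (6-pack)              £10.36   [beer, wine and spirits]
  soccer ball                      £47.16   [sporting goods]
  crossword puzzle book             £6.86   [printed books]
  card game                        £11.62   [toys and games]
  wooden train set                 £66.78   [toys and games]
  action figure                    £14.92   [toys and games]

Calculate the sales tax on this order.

£181.52

AA batteries (8-pack) £7.19: all other goods → 9.5% + 1.5% municipal = 11% → £0.79
Laptop £953.60: electronic goods → 9.5% + 0% municipal = 9.5% → £90.59
E-reader £235.89: electronic goods → 9.5% + 0% municipal = 9.5% → £22.41
Picture frame (8x10) £25.08: all other goods → 9.5% + 1.5% municipal = 11% → £2.76
Bluetooth speaker £190.27: electronic goods → 9.5% + 0% municipal = 9.5% → £18.08
Noise-cancelling headphones £301.10: electronic goods → 9.5% + 0% municipal = 9.5% → £28.60
Hard cider (6-pack) £10.36: beer, wine and spirits → 10% + 2% municipal = 12% → £1.24
Soccer ball £47.16: sporting goods → 8% + 2.5% municipal = 10.5% → £4.95
Crossword puzzle book £6.86: printed books → 9.75% + 0% municipal = 9.75% → £0.67
Card game £11.62: toys and games → 10% + 2.25% municipal = 12.25% → £1.42
Wooden train set £66.78: toys and games → 10% + 2.25% municipal = 12.25% → £8.18
Action figure £14.92: toys and games → 10% + 2.25% municipal = 12.25% → £1.83
Total tax = £0.79 + £90.59 + £22.41 + £2.76 + £18.08 + £28.60 + £1.24 + £4.95 + £0.67 + £1.42 + £8.18 + £1.83 = £181.52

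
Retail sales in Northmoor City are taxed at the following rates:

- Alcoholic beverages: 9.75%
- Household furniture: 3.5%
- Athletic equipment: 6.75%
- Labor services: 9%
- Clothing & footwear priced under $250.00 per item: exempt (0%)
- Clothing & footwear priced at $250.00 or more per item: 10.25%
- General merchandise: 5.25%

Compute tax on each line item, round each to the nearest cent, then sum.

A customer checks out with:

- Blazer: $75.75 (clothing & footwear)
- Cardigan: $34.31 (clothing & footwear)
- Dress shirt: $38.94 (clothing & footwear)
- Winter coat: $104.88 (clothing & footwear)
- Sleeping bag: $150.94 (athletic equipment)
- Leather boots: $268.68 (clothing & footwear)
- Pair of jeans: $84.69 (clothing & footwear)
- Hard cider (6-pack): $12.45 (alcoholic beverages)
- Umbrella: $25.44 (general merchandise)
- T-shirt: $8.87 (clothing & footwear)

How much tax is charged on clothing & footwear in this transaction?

$27.54

Blazer $75.75: clothing & footwear, under $250.00 → 0% → $0.00
Cardigan $34.31: clothing & footwear, under $250.00 → 0% → $0.00
Dress shirt $38.94: clothing & footwear, under $250.00 → 0% → $0.00
Winter coat $104.88: clothing & footwear, under $250.00 → 0% → $0.00
Leather boots $268.68: clothing & footwear, $250.00 or more → 10.25% → $27.54
Pair of jeans $84.69: clothing & footwear, under $250.00 → 0% → $0.00
T-shirt $8.87: clothing & footwear, under $250.00 → 0% → $0.00
Tax on clothing & footwear = $0.00 + $0.00 + $0.00 + $0.00 + $27.54 + $0.00 + $0.00 = $27.54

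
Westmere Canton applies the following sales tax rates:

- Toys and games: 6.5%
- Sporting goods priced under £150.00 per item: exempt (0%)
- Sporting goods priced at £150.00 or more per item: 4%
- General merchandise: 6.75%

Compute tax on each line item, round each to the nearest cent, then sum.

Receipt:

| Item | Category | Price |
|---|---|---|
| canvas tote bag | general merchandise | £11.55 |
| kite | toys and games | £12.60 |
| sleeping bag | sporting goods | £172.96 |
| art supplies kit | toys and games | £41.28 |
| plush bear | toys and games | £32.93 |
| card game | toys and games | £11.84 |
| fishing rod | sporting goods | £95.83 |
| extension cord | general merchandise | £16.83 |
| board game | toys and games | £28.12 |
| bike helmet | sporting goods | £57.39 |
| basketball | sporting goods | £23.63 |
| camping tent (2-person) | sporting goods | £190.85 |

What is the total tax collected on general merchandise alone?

Canvas tote bag £11.55: general merchandise → 6.75% → £0.78
Extension cord £16.83: general merchandise → 6.75% → £1.14
Tax on general merchandise = £0.78 + £1.14 = £1.92

£1.92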